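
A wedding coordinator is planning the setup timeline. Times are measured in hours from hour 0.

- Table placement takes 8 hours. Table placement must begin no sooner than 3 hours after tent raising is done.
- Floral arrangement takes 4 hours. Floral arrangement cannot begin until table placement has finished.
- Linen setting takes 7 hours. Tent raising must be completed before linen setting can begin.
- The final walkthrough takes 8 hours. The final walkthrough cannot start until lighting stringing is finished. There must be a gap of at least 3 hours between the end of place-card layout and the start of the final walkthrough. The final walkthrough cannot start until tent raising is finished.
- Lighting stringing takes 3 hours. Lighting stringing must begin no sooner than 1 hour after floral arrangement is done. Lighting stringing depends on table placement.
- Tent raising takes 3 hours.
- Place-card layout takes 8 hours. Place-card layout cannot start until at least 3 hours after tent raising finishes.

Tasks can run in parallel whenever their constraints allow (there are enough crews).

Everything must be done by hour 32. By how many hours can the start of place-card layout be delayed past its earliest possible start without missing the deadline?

7

Tent raising has no prerequisites, so it starts at hour 0 and finishes at hour 3.
Place-card layout cannot begin until tent raising (finishes hour 3, plus 3-hour gap → hour 6). It runs from hour 6 to 6 + 8 = hour 14.

Working backward from the deadline:
Nothing follows the final walkthrough; the deadline of hour 32 is its only limit. It must start by 32 − 8 = hour 24.
Place-card layout feeds into the final walkthrough (must start by hour 24, minus 3-hour gap → hour 21); so place-card layout must finish by hour 21 and therefore start by hour 13.
So place-card layout can start as early as hour 6 and as late as hour 13, giving 13 − 6 = 7 hours of slack.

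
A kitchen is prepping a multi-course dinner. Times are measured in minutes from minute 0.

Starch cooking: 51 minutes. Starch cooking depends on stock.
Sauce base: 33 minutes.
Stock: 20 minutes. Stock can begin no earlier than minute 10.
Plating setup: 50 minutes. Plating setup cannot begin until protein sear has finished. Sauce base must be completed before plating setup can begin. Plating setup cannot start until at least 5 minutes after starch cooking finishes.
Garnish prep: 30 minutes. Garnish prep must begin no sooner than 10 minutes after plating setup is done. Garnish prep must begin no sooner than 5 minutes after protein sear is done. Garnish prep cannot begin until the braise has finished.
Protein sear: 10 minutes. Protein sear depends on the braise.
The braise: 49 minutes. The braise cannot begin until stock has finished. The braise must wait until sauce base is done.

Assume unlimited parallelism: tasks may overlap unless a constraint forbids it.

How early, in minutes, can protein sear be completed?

Sauce base can start immediately at minute 0; it finishes at minute 33.
Stock cannot begin until its own release at minute 10. It runs from minute 10 to 10 + 20 = minute 30.
For the braise: stock (finishes minute 30); sauce base (finishes minute 33). Taking the maximum gives a start of minute 33, and it finishes at 33 + 49 = minute 82.
After the braise (finishes minute 82), protein sear can start at minute 82 and finishes at minute 92.

92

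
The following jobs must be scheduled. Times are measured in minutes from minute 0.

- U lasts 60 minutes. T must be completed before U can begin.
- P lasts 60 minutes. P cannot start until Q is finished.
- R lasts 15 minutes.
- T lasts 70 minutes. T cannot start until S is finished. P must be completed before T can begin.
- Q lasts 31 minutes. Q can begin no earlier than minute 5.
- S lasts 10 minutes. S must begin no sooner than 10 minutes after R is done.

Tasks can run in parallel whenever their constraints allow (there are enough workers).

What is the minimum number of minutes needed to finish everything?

R has no prerequisites, so it starts at minute 0 and finishes at minute 15.
After R (finishes minute 15, plus 10-minute gap → minute 25), S can start at minute 25 and finishes at minute 35.
After its own release at minute 5, Q can start at minute 5 and finishes at minute 36.
After Q (finishes minute 36), P can start at minute 36 and finishes at minute 96.
T needs all of S (finishes minute 35); P (finishes minute 96). That puts its earliest start at minute 96; it finishes at 96 + 70 = minute 166.
After T (finishes minute 166), U can start at minute 166 and finishes at minute 226.
All tasks are finished once the last one completes. Finish times: P at 96, Q at 36, R at 15, S at 35, T at 166, U at 226. The latest is minute 226.

226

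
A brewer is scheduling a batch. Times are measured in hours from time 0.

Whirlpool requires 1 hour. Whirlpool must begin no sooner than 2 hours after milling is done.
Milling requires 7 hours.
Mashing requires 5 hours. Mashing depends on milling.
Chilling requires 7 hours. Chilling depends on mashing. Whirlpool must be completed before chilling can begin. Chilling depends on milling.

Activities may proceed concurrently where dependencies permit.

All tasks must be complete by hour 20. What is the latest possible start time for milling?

Chilling has no dependents, so it just needs to finish by hour 20. Starting by 20 − 7 = hour 13 achieves that.
Mashing has to be done before chilling (must start by hour 13). That means finishing by hour 13, i.e. starting by 13 − 5 = hour 8.
Since chilling (must start by hour 13) depends on it, whirlpool must finish by hour 13. Backing off its 1-hour duration gives a latest start of hour 12.
Milling must finish in time for mashing (must start by hour 8); whirlpool (must start by hour 12, minus 2-hour gap → hour 10); chilling (must start by hour 13). The tightest is hour 8, so milling must start by 8 − 7 = hour 1.

1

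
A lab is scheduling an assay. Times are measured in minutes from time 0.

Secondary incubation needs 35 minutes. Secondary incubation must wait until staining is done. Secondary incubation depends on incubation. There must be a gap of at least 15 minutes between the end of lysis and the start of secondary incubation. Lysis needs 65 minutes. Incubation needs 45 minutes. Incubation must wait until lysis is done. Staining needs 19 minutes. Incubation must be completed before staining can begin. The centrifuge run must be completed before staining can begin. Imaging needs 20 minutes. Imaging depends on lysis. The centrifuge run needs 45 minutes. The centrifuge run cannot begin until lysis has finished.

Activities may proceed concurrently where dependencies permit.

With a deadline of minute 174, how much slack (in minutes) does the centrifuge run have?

Nothing blocks lysis, so it runs from minute 0 to minute 65.
The centrifuge run cannot begin until lysis (finishes minute 65). It runs from minute 65 to 65 + 45 = minute 110.

Working backward from the deadline:
Secondary incubation must finish by minute 174; it takes 35 minutes, so it must start by 174 − 35 = minute 139.
Staining feeds into secondary incubation (must start by minute 139); so staining must finish by minute 139 and therefore start by minute 120.
The centrifuge run has to be done before staining (must start by minute 120). That means finishing by minute 120, i.e. starting by 120 − 45 = minute 75.
So the centrifuge run can start as early as minute 65 and as late as minute 75, giving 75 − 65 = 10 minutes of slack.

10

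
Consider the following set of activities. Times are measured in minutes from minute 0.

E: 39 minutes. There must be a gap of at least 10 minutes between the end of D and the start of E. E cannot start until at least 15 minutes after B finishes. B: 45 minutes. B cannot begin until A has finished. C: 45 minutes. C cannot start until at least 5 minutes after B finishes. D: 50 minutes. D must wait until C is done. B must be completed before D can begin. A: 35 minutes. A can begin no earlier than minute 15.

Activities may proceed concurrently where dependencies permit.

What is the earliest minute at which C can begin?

A waits on its own release at minute 15, so it starts at minute 15 and finishes at 15 + 35 = minute 50.
After A (finishes minute 50), B can start at minute 50 and finishes at minute 95.
C waits on B (finishes minute 95, plus 5-minute gap → minute 100), so the earliest it can start is minute 100.

100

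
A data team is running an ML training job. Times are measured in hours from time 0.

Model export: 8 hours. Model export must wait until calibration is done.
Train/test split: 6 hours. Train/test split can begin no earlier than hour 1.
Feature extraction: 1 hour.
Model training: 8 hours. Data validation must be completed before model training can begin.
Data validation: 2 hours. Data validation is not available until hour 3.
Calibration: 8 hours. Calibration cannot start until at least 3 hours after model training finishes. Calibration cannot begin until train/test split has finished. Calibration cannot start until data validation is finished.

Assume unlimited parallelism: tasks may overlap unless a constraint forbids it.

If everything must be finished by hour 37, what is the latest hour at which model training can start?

10

Model export must finish by hour 37; it takes 8 hours, so it must start by 37 − 8 = hour 29.
Calibration has to be done before model export (must start by hour 29). That means finishing by hour 29, i.e. starting by 29 − 8 = hour 21.
Since calibration (must start by hour 21, minus 3-hour gap → hour 18) depends on it, model training must finish by hour 18. Backing off its 8-hour duration gives a latest start of hour 10.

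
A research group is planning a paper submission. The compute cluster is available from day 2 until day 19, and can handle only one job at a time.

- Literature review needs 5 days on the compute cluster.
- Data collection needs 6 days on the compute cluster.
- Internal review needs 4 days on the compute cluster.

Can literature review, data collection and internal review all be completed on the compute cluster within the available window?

Yes

The compute cluster window is 19 − 2 = 17 days.
Running back to back, the jobs need 5 + 6 + 4 = 15 days on the compute cluster.
Since 15 ≤ 17, they fit within the window.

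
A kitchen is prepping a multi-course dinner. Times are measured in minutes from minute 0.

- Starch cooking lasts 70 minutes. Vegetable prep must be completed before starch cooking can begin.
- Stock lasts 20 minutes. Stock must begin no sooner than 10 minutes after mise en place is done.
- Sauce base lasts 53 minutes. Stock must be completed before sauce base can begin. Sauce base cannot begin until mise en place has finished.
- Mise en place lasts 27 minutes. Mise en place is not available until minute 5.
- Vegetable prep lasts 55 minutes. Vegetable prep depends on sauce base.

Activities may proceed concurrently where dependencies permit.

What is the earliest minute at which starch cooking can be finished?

240

Mise en place waits on its own release at minute 5, so it starts at minute 5 and finishes at 5 + 27 = minute 32.
Stock waits on mise en place (finishes minute 32, plus 10-minute gap → minute 42), so it starts at minute 42 and finishes at 42 + 20 = minute 62.
Sauce base cannot start until stock (finishes minute 62); mise en place (finishes minute 32). The controlling bound is minute 62, so sauce base finishes at 62 + 53 = minute 115.
Vegetable prep waits on sauce base (finishes minute 115), so it starts at minute 115 and finishes at 115 + 55 = minute 170.
Starch cooking waits on vegetable prep (finishes minute 170), so it starts at minute 170 and finishes at 170 + 70 = minute 240.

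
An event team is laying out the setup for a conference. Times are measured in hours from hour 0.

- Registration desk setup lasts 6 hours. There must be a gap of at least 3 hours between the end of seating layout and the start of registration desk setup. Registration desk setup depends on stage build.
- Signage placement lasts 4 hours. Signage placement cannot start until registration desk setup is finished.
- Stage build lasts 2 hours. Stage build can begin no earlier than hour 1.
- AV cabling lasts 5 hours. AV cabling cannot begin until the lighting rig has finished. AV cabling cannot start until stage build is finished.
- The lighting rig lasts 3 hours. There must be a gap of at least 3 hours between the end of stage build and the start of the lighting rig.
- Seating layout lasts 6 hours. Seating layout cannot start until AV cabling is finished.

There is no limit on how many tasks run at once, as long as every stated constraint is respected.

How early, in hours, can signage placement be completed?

33

After its own release at hour 1, stage build can start at hour 1 and finishes at hour 3.
After stage build (finishes hour 3, plus 3-hour gap → hour 6), the lighting rig can start at hour 6 and finishes at hour 9.
For AV cabling: the lighting rig (finishes hour 9); stage build (finishes hour 3). Taking the maximum gives a start of hour 9, and it finishes at 9 + 5 = hour 14.
Seating layout cannot begin until AV cabling (finishes hour 14). It runs from hour 14 to 14 + 6 = hour 20.
Registration desk setup needs all of seating layout (finishes hour 20, plus 3-hour gap → hour 23); stage build (finishes hour 3). That puts its earliest start at hour 23; it finishes at 23 + 6 = hour 29.
After registration desk setup (finishes hour 29), signage placement can start at hour 29 and finishes at hour 33.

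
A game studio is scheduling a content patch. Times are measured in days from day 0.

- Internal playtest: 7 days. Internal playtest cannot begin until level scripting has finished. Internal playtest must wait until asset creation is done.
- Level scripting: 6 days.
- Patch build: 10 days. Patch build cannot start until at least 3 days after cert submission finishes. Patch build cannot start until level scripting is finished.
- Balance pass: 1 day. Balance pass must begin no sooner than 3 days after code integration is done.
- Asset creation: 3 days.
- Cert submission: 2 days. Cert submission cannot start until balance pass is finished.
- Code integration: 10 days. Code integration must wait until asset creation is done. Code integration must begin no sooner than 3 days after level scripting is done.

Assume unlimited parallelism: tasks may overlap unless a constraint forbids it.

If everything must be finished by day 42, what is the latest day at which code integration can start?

13

To finish by day 42, patch build (duration 10) must start no later than day 32.
Cert submission must finish before patch build (must start by day 32, minus 3-day gap → day 29). With a 2-day duration, cert submission must start by 29 − 2 = day 27.
Balance pass must finish before cert submission (must start by day 27). With a 1-day duration, balance pass must start by 27 − 1 = day 26.
Code integration has to be done before balance pass (must start by day 26, minus 3-day gap → day 23). That means finishing by day 23, i.e. starting by 23 − 10 = day 13.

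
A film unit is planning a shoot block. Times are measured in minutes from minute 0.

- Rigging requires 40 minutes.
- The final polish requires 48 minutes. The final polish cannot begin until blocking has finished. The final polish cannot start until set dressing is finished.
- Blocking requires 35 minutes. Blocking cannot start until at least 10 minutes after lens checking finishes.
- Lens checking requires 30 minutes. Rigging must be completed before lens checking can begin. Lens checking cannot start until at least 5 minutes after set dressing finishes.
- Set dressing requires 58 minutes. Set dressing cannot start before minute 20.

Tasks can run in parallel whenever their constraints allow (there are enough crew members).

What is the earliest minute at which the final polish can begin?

158

After its own release at minute 20, set dressing can start at minute 20 and finishes at minute 78.
Rigging can start immediately at minute 0; it finishes at minute 40.
Lens checking cannot start until rigging (finishes minute 40); set dressing (finishes minute 78, plus 5-minute gap → minute 83). The controlling bound is minute 83, so lens checking finishes at 83 + 30 = minute 113.
Blocking waits on lens checking (finishes minute 113, plus 10-minute gap → minute 123), so it starts at minute 123 and finishes at 123 + 35 = minute 158.
The final polish waits on blocking (finishes minute 158); set dressing (finishes minute 78). The latest of these is minute 158, which is the earliest the final polish can start.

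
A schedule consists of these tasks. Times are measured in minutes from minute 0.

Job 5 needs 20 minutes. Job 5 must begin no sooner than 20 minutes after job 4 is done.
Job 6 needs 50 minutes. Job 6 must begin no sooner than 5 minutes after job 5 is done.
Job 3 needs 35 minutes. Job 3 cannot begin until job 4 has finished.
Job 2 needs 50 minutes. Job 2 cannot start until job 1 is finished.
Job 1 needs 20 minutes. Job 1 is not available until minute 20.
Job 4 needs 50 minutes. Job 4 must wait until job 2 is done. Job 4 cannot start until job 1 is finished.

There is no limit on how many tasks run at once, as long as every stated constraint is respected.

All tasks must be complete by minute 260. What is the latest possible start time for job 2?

To finish by minute 260, job 3 (duration 35) must start no later than minute 225.
To finish by minute 260, job 6 (duration 50) must start no later than minute 210.
Job 5 must finish before job 6 (must start by minute 210, minus 5-minute gap → minute 205). With a 20-minute duration, job 5 must start by 205 − 20 = minute 185.
Job 4 must finish in time for job 3 (must start by minute 225); job 5 (must start by minute 185, minus 20-minute gap → minute 165). The tightest is minute 165, so job 4 must start by 165 − 50 = minute 115.
Job 2 has to be done before job 4 (must start by minute 115). That means finishing by minute 115, i.e. starting by 115 − 50 = minute 65.

65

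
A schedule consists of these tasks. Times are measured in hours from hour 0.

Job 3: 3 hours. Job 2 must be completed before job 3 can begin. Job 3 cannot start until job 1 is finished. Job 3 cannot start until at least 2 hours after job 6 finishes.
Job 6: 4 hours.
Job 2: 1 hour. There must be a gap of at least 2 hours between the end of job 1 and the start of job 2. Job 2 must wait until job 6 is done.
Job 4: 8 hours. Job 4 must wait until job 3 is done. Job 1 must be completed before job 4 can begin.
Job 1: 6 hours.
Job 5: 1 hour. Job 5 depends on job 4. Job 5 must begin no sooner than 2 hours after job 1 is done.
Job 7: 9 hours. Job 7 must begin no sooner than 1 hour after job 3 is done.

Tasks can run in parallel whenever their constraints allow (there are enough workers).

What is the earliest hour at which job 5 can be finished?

Job 6 has no prerequisites, so it starts at hour 0 and finishes at hour 4.
Nothing blocks job 1, so it runs from hour 0 to hour 6.
Job 2 cannot start until job 1 (finishes hour 6, plus 2-hour gap → hour 8); job 6 (finishes hour 4). The controlling bound is hour 8, so job 2 finishes at 8 + 1 = hour 9.
Job 3 cannot start until job 2 (finishes hour 9); job 1 (finishes hour 6); job 6 (finishes hour 4, plus 2-hour gap → hour 6). The controlling bound is hour 9, so job 3 finishes at 9 + 3 = hour 12.
Job 4 has to wait for job 3 (finishes hour 12); job 1 (finishes hour 6). The latest of these is hour 12, so job 4 runs hour 12 to 12 + 8 = hour 20.
Job 5 cannot start until job 4 (finishes hour 20); job 1 (finishes hour 6, plus 2-hour gap → hour 8). The controlling bound is hour 20, so job 5 finishes at 20 + 1 = hour 21.

21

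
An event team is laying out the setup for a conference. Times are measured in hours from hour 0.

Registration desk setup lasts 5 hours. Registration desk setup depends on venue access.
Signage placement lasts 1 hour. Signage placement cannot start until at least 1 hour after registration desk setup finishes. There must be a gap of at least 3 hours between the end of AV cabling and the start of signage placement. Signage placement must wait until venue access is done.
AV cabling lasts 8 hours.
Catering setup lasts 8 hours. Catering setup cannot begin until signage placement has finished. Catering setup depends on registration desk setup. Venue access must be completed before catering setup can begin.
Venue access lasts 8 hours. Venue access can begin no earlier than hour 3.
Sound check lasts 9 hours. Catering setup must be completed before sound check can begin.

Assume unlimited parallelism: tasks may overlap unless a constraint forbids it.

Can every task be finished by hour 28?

No

AV cabling can start immediately at hour 0; it finishes at hour 8.
Venue access cannot begin until its own release at hour 3. It runs from hour 3 to 3 + 8 = hour 11.
Registration desk setup waits on venue access (finishes hour 11), so it starts at hour 11 and finishes at 11 + 5 = hour 16.
For signage placement: registration desk setup (finishes hour 16, plus 1-hour gap → hour 17); AV cabling (finishes hour 8, plus 3-hour gap → hour 11); venue access (finishes hour 11). Taking the maximum gives a start of hour 17, and it finishes at 17 + 1 = hour 18.
Catering setup cannot start until signage placement (finishes hour 18); registration desk setup (finishes hour 16); venue access (finishes hour 11). The controlling bound is hour 18, so catering setup finishes at 18 + 8 = hour 26.
Sound check cannot begin until catering setup (finishes hour 26). It runs from hour 26 to 26 + 9 = hour 35.
The earliest everything can be done is hour 35, which is after the deadline of 28, so it is not possible.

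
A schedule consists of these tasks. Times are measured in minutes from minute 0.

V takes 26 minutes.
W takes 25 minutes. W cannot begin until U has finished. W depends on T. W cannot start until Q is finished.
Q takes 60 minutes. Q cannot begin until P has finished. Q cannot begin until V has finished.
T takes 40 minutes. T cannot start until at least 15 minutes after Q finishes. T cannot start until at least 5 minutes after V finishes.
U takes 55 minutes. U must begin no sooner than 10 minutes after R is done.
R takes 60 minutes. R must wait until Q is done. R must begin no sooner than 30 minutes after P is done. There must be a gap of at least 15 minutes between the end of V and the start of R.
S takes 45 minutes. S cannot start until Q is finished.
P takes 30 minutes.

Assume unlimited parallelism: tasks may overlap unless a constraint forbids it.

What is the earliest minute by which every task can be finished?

240

Nothing blocks V, so it runs from minute 0 to minute 26.
P can start immediately at minute 0; it finishes at minute 30.
Q cannot start until P (finishes minute 30); V (finishes minute 26). The controlling bound is minute 30, so Q finishes at 30 + 60 = minute 90.
For T: Q (finishes minute 90, plus 15-minute gap → minute 105); V (finishes minute 26, plus 5-minute gap → minute 31). Taking the maximum gives a start of minute 105, and it finishes at 105 + 40 = minute 145.
S waits on Q (finishes minute 90), so it starts at minute 90 and finishes at 90 + 45 = minute 135.
R needs all of Q (finishes minute 90); P (finishes minute 30, plus 30-minute gap → minute 60); V (finishes minute 26, plus 15-minute gap → minute 41). That puts its earliest start at minute 90; it finishes at 90 + 60 = minute 150.
After R (finishes minute 150, plus 10-minute gap → minute 160), U can start at minute 160 and finishes at minute 215.
W has to wait for U (finishes minute 215); T (finishes minute 145); Q (finishes minute 90). The latest of these is minute 215, so W runs minute 215 to 215 + 25 = minute 240.
All tasks are finished once the last one completes. Finish times: P at 30, Q at 90, R at 150, S at 135, T at 145, U at 215, V at 26, W at 240. The latest is minute 240.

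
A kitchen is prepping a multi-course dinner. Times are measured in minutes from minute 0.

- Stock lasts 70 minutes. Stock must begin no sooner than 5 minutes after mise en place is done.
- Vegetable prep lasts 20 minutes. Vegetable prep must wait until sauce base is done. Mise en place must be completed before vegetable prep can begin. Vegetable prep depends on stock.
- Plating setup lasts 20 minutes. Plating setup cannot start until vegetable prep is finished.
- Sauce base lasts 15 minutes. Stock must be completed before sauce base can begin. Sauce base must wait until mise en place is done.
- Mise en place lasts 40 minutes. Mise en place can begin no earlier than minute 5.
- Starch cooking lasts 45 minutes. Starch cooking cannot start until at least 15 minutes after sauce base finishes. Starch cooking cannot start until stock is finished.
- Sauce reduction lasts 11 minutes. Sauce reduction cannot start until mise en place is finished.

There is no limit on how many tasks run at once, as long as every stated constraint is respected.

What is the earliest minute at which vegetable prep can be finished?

155

Mise en place cannot begin until its own release at minute 5. It runs from minute 5 to 5 + 40 = minute 45.
Stock waits on mise en place (finishes minute 45, plus 5-minute gap → minute 50), so it starts at minute 50 and finishes at 50 + 70 = minute 120.
Sauce base has to wait for stock (finishes minute 120); mise en place (finishes minute 45). The latest of these is minute 120, so sauce base runs minute 120 to 120 + 15 = minute 135.
Vegetable prep has to wait for sauce base (finishes minute 135); mise en place (finishes minute 45); stock (finishes minute 120). The latest of these is minute 135, so vegetable prep runs minute 135 to 135 + 20 = minute 155.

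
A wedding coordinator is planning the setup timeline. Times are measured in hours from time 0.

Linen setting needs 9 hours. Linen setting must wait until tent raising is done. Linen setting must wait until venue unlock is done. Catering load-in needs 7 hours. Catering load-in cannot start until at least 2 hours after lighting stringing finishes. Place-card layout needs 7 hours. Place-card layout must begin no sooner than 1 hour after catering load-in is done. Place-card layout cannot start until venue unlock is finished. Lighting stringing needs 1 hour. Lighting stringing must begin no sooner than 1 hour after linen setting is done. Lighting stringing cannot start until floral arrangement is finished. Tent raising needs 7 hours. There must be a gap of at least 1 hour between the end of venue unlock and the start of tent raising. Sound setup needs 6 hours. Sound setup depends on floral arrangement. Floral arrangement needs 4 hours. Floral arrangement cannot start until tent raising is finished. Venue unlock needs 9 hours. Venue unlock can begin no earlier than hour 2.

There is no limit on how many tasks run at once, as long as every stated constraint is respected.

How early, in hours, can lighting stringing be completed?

30

After its own release at hour 2, venue unlock can start at hour 2 and finishes at hour 11.
Tent raising waits on venue unlock (finishes hour 11, plus 1-hour gap → hour 12), so it starts at hour 12 and finishes at 12 + 7 = hour 19.
Floral arrangement waits on tent raising (finishes hour 19), so it starts at hour 19 and finishes at 19 + 4 = hour 23.
Linen setting needs all of tent raising (finishes hour 19); venue unlock (finishes hour 11). That puts its earliest start at hour 19; it finishes at 19 + 9 = hour 28.
Lighting stringing needs all of linen setting (finishes hour 28, plus 1-hour gap → hour 29); floral arrangement (finishes hour 23). That puts its earliest start at hour 29; it finishes at 29 + 1 = hour 30.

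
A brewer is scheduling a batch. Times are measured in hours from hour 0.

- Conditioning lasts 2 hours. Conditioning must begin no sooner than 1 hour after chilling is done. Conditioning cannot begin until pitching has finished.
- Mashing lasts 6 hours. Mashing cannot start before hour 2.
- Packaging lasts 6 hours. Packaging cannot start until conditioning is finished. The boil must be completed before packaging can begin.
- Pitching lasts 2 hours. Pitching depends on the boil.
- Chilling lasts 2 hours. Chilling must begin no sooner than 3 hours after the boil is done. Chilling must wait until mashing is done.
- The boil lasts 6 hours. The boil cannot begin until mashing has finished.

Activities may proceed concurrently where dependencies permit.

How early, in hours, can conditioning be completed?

Mashing waits on its own release at hour 2, so it starts at hour 2 and finishes at 2 + 6 = hour 8.
The boil cannot begin until mashing (finishes hour 8). It runs from hour 8 to 8 + 6 = hour 14.
After the boil (finishes hour 14), pitching can start at hour 14 and finishes at hour 16.
Chilling has to wait for the boil (finishes hour 14, plus 3-hour gap → hour 17); mashing (finishes hour 8). The latest of these is hour 17, so chilling runs hour 17 to 17 + 2 = hour 19.
For conditioning: chilling (finishes hour 19, plus 1-hour gap → hour 20); pitching (finishes hour 16). Taking the maximum gives a start of hour 20, and it finishes at 20 + 2 = hour 22.

22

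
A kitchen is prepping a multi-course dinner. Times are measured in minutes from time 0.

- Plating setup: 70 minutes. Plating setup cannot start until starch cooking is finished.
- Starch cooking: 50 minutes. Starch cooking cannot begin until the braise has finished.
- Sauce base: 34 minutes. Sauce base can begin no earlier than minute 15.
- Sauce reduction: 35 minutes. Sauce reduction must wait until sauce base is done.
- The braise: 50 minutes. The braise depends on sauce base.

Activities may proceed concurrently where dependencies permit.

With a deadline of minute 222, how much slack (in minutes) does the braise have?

Sauce base cannot begin until its own release at minute 15. It runs from minute 15 to 15 + 34 = minute 49.
After sauce base (finishes minute 49), the braise can start at minute 49 and finishes at minute 99.

Working backward from the deadline:
Plating setup has no dependents, so it just needs to finish by minute 222. Starting by 222 − 70 = minute 152 achieves that.
Starch cooking has to be done before plating setup (must start by minute 152). That means finishing by minute 152, i.e. starting by 152 − 50 = minute 102.
The braise feeds into starch cooking (must start by minute 102); so the braise must finish by minute 102 and therefore start by minute 52.
So the braise can start as early as minute 49 and as late as minute 52, giving 52 − 49 = 3 minutes of slack.

3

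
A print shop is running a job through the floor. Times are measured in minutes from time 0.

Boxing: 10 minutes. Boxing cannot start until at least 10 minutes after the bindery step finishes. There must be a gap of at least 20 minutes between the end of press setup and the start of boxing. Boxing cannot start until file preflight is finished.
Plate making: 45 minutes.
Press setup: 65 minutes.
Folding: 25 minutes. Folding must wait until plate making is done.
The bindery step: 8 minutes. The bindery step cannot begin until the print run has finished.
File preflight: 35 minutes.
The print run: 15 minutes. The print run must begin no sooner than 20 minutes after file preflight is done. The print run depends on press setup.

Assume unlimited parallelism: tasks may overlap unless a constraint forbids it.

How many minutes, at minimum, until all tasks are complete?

108

Nothing blocks press setup, so it runs from minute 0 to minute 65.
Plate making has no prerequisites, so it starts at minute 0 and finishes at minute 45.
Folding cannot begin until plate making (finishes minute 45). It runs from minute 45 to 45 + 25 = minute 70.
File preflight has no prerequisites, so it starts at minute 0 and finishes at minute 35.
The print run has to wait for file preflight (finishes minute 35, plus 20-minute gap → minute 55); press setup (finishes minute 65). The latest of these is minute 65, so the print run runs minute 65 to 65 + 15 = minute 80.
After the print run (finishes minute 80), the bindery step can start at minute 80 and finishes at minute 88.
Boxing needs all of the bindery step (finishes minute 88, plus 10-minute gap → minute 98); press setup (finishes minute 65, plus 20-minute gap → minute 85); file preflight (finishes minute 35). That puts its earliest start at minute 98; it finishes at 98 + 10 = minute 108.
All tasks are finished once the last one completes. Finish times: File preflight at 35, Plate making at 45, Press setup at 65, The print run at 80, Folding at 70, The bindery step at 88, Boxing at 108. The latest is minute 108.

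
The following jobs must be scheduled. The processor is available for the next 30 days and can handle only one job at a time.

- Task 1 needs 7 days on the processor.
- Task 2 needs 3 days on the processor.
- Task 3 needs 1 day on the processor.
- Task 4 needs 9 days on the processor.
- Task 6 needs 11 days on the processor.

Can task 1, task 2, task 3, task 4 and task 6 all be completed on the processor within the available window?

No

Running back to back, the jobs need 7 + 3 + 1 + 9 + 11 = 31 days on the processor.
Since 31 > 30, they cannot all fit.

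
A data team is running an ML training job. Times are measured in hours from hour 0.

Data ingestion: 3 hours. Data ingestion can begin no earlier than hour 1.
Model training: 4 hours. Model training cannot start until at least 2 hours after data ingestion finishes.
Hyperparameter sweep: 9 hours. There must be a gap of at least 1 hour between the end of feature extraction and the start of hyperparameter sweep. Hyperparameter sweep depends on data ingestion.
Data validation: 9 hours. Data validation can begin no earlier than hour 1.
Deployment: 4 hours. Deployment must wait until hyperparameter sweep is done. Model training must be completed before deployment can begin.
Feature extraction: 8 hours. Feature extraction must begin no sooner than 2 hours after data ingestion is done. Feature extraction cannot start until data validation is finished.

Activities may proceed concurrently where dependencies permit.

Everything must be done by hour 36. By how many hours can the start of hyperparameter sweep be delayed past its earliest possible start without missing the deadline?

Data validation cannot begin until its own release at hour 1. It runs from hour 1 to 1 + 9 = hour 10.
After its own release at hour 1, data ingestion can start at hour 1 and finishes at hour 4.
Feature extraction cannot start until data ingestion (finishes hour 4, plus 2-hour gap → hour 6); data validation (finishes hour 10). The controlling bound is hour 10, so feature extraction finishes at 10 + 8 = hour 18.
Hyperparameter sweep cannot start until feature extraction (finishes hour 18, plus 1-hour gap → hour 19); data ingestion (finishes hour 4). The controlling bound is hour 19, so hyperparameter sweep finishes at 19 + 9 = hour 28.

Working backward from the deadline:
Nothing follows deployment; the deadline of hour 36 is its only limit. It must start by 36 − 4 = hour 32.
Hyperparameter sweep must finish before deployment (must start by hour 32). With a 9-hour duration, hyperparameter sweep must start by 32 − 9 = hour 23.
So hyperparameter sweep can start as early as hour 19 and as late as hour 23, giving 23 − 19 = 4 hours of slack.

4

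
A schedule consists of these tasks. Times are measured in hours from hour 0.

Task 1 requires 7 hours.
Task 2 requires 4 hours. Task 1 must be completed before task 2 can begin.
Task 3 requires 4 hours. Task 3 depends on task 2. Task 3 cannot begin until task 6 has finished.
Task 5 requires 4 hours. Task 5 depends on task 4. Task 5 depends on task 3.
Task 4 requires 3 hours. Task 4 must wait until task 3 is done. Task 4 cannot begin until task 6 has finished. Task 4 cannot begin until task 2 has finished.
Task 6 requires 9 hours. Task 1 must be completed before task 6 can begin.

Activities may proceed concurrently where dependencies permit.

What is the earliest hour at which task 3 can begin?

Nothing blocks task 1, so it runs from hour 0 to hour 7.
Task 6 waits on task 1 (finishes hour 7), so it starts at hour 7 and finishes at 7 + 9 = hour 16.
Task 2 waits on task 1 (finishes hour 7), so it starts at hour 7 and finishes at 7 + 4 = hour 11.
Task 3 waits on task 2 (finishes hour 11); task 6 (finishes hour 16). The latest of these is hour 16, which is the earliest task 3 can start.

16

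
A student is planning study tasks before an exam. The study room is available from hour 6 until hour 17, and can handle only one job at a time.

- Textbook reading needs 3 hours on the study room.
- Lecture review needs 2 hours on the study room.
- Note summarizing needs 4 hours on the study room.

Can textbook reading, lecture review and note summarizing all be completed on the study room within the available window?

The study room window is 17 − 6 = 11 hours.
Running back to back, the jobs need 3 + 2 + 4 = 9 hours on the study room.
Since 9 ≤ 11, they fit within the window.

Yes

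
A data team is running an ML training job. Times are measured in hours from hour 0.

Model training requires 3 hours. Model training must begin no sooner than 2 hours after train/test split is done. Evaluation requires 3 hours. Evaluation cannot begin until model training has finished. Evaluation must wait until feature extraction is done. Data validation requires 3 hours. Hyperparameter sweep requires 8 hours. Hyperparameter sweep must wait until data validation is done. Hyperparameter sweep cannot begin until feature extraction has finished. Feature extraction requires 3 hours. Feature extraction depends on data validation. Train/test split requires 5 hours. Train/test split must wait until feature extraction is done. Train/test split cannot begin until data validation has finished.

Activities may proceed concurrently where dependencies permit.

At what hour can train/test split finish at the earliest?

11

Data validation has no prerequisites, so it starts at hour 0 and finishes at hour 3.
Feature extraction cannot begin until data validation (finishes hour 3). It runs from hour 3 to 3 + 3 = hour 6.
Train/test split needs all of feature extraction (finishes hour 6); data validation (finishes hour 3). That puts its earliest start at hour 6; it finishes at 6 + 5 = hour 11.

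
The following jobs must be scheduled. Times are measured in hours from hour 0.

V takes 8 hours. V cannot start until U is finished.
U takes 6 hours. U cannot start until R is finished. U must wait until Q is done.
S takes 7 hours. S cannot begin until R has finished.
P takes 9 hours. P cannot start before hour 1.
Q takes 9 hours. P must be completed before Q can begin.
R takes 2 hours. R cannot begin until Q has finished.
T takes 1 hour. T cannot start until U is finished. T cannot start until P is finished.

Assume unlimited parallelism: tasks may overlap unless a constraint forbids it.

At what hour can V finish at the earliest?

After its own release at hour 1, P can start at hour 1 and finishes at hour 10.
Q cannot begin until P (finishes hour 10). It runs from hour 10 to 10 + 9 = hour 19.
R cannot begin until Q (finishes hour 19). It runs from hour 19 to 19 + 2 = hour 21.
U has to wait for R (finishes hour 21); Q (finishes hour 19). The latest of these is hour 21, so U runs hour 21 to 21 + 6 = hour 27.
After U (finishes hour 27), V can start at hour 27 and finishes at hour 35.

35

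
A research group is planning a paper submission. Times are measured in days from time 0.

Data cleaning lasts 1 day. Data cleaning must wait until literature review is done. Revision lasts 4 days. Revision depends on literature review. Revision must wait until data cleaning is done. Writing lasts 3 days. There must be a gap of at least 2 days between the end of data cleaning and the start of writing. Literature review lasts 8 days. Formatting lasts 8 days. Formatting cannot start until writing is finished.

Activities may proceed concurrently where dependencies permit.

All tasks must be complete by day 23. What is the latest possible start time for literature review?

Formatting must finish by day 23; it takes 8 days, so it must start by 23 − 8 = day 15.
Writing must finish before formatting (must start by day 15). With a 3-day duration, writing must start by 15 − 3 = day 12.
Revision must finish by day 23; it takes 4 days, so it must start by 23 − 4 = day 19.
For data cleaning: writing (must start by day 12, minus 2-day gap → day 10); revision (must start by day 19). The most restrictive is day 10; with a 1-day duration, data cleaning must start by day 9.
Literature review must finish in time for data cleaning (must start by day 9); revision (must start by day 19). The tightest is day 9, so literature review must start by 9 − 8 = day 1.

1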